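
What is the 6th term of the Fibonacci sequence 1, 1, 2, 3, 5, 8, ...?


Fibonacci sequence: 1, 1, 2, 3, 5, 8
F(6) = 8

F(6) = 8


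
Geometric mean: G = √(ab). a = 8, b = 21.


GM = √(8×21) = √168 = 12.9615

GM = 12.9615


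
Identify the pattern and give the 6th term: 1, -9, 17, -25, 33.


Pattern: alternating sign, magnitude arithmetic (d=8)
Terms: 1, -9, 17, -25, 33
Next term = -41

Next term = -41


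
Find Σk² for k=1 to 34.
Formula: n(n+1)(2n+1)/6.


n = 34
n(n+1)(2n+1)/6 = 34×35×69/6
= 82110/6 = 13685

Σk² = 13685


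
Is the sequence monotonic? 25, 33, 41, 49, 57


Differences: 8, 8, 8, 8
All differences > 0 → strictly INCREASING

Monotonically increasing


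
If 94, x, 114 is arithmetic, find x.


AM = (94 + 114)/2 = 208/2 = 104

AM = 104


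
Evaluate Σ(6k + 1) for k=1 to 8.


Σ(6k+1) = 6·Σk + 1·n
= 6·36 + 1·8
= 216 + 8 = 224

Σ = 224


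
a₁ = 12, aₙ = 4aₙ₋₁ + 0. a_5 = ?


Computing step by step:
a_1 = 12
a_2 = 48
a_3 = 192
a_4 = 768
a_5 = 3072


a_5 = 3072


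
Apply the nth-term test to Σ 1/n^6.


lim(n→∞) 1/n^6 = 0
lim aₙ = 0 → nth-term test is INCONCLUSIVE
(Need other tests; this is actually a convergent p-series with p=6 > 1)

Inconclusive (lim aₙ = 0; need another test)


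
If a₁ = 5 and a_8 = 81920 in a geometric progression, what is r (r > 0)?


r^(n-1) = aₙ/a₁
r^7 = 81920/5 = 16384
r = 16384^(1/7)
= 4

r = 4


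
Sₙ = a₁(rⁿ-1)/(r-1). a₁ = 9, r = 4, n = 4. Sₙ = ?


Sₙ = 9×(4^4 - 1)/(4 - 1)
= 9×(256 - 1)/3
= 9×255/3
= 765

S_4 = 765


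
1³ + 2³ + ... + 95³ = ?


n(n+1)/2 = 95×96/2 = 4560
Σk³ = 4560² = 20793600

Σk³ = 20793600


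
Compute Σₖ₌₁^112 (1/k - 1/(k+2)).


Telescoping with gap 2: two head and two tail terms survive.
= (1 + 1/2) - (1/113 + 1/114)
= 3/2 - 1/113 - 1/114 = 9548/6441

Sum = 9548/6441


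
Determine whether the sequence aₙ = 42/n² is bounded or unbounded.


a₁ = 42, a₂ = 42/4, a₃ = 42/9, ...
0 < aₙ ≤ 42 for all n ≥ 1
The sequence IS bounded

Bounded (0 < aₙ ≤ 42)


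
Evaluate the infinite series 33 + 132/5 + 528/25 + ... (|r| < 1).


S∞ = a₁/(1-r) = 33/(1 - 4/5)
= 33/(1/5)
= 165

S∞ = 165


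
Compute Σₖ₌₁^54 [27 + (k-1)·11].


aₙ = 27 + (54-1)×11 = 610
Sₙ = n(a₁+aₙ)/2 = 54×(27+610)/2
= 54×637/2 = 17199

S_54 = 17199


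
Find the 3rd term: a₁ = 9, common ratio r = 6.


aₙ = a₁·r^(n-1)
= 9×6^2
= 9×36
= 324

a_3 = 324


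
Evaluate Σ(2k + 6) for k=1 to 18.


Σ(2k+6) = 2·Σk + 6·n
= 2·171 + 6·18
= 342 + 108 = 450

Σ = 450


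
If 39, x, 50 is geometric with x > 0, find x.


GM = √(39×50) = √1950 = 44.1588

GM = 44.1588


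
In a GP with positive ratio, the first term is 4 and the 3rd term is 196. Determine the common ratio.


r^(n-1) = aₙ/a₁
r^2 = 196/4 = 49
r = 49^(1/2)
= ±7; taking r > 0 gives r = 7

r = 7


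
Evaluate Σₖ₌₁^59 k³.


n(n+1)/2 = 59×60/2 = 1770
Σk³ = 1770² = 3132900

Σk³ = 3132900


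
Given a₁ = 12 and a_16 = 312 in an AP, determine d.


d = (aₙ - a₁)/(n-1)
= (312 - 12)/(16-1)
= 300/15 = 20

d = 20


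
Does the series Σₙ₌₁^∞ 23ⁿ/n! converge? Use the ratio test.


aₙ = 23^n/n!
a_{n+1}/aₙ = 23^(n+1)/(n+1)! × n!/23^n
= 23/(n+1)
L = lim(n→∞) 23/(n+1) = 0
L < 1 → series CONVERGES

Converges (ratio test: L = 0 < 1)


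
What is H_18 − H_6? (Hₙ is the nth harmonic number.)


Σₖ₌7^18 1/k = 1/7 + 1/8 + 1/9 + ... + 1/18
= 853661/816816
≈ 1.0451

Sum = 853661/816816 ≈ 1.0451


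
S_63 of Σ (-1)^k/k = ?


S = -1 + 1/2 - 1/3 + 1/4 - 1/5 + 1/6 - 1/7 + 1/8 ± ...
= -0.701
(Full series converges to -ln(2) ≈ -0.6931)

S_63 = -0.701


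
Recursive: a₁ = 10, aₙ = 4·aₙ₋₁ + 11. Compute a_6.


Computing step by step:
a_1 = 10
a_2 = 51
a_3 = 215
a_4 = 871
a_5 = 3495
a_6 = 13991


a_6 = 13991


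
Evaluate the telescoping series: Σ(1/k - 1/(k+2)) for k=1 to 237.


Telescoping with gap 2: two head and two tail terms survive.
= (1 + 1/2) - (1/238 + 1/239)
= 3/2 - 1/238 - 1/239 = 42423/28441

Sum = 42423/28441


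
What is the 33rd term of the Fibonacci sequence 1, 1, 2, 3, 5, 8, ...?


Fibonacci sequence: 1, 1, 2, 3, 5, 8, 13, 21, 34, 55, 89, ...
F(33) = 3524578

F(33) = 3524578


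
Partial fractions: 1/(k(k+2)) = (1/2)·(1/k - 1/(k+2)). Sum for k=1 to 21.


1/(k(k+2)) = (1/2)·(1/k - 1/(k+2)) (partial fractions)
Telescoping: Σ = (1/2)·(1 + 1/2 - 1/22 - 1/23) = 357/506

Sum = 357/506


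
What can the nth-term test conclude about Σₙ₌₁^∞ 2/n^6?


lim(n→∞) 2/n^6 = 0
lim aₙ = 0 → nth-term test is INCONCLUSIVE
(Need other tests; this is actually a convergent p-series with p=6 > 1)

Inconclusive (lim aₙ = 0; need another test)


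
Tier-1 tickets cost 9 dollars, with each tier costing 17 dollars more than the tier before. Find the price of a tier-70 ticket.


aₙ = a₁ + (n-1)d
= 9 + (70-1)×17
= 9 + 1173
= 1182

a_70 = 1182


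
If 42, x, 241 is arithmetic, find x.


AM = (42 + 241)/2 = 283/2 = 141.5

AM = 141.5


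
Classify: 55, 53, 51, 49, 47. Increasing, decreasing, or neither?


Differences: -2, -2, -2, -2
All differences < 0 → strictly DECREASING

Monotonically decreasing


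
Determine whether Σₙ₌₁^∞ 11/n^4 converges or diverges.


p-series test: Σ c/n^p converges if p > 1, diverges if p ≤ 1 (constant c > 0 doesn't affect convergence).
p = 4
4 > 1 → CONVERGES

Converges (p = 4 > 1)


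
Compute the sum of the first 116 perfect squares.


n = 116
n(n+1)(2n+1)/6 = 116×117×233/6
= 3162276/6 = 527046

Σk² = 527046


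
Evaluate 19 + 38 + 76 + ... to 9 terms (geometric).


Sₙ = 19×(2^9 - 1)/(2 - 1)
= 19×(512 - 1)/1
= 19×511/1
= 9709

S_9 = 9709


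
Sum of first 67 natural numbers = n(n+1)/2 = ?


n(n+1)/2 = 67×68/2 = 4556/2 = 2278

Σk = 2278


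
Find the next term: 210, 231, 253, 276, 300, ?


Pattern: triangular numbers: n(n+1)/2
Terms: 210, 231, 253, 276, 300
Next term = 325

Next term = 325


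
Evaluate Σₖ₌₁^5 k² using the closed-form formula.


n = 5
n(n+1)(2n+1)/6 = 5×6×11/6
= 330/6 = 55

Σk² = 55


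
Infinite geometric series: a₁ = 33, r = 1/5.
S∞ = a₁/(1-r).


S∞ = a₁/(1-r) = 33/(1 - 1/5)
= 33/(4/5)
= 165/4

S∞ = 165/4


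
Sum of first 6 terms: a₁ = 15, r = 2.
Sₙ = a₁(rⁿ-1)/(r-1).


Sₙ = 15×(2^6 - 1)/(2 - 1)
= 15×(64 - 1)/1
= 15×63/1
= 945

S_6 = 945


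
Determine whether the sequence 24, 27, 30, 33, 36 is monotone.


Differences: 3, 3, 3, 3
All differences > 0 → strictly INCREASING

Monotonically increasing


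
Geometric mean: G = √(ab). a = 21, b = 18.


GM = √(21×18) = √378 = 19.4422

GM = 19.4422


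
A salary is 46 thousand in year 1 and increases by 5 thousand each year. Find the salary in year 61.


aₙ = a₁ + (n-1)d
= 46 + (61-1)×5
= 46 + 300
= 346

a_61 = 346


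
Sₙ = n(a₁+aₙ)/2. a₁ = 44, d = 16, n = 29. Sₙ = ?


aₙ = 44 + (29-1)×16 = 492
Sₙ = n(a₁+aₙ)/2 = 29×(44+492)/2
= 29×536/2 = 7772

S_29 = 7772


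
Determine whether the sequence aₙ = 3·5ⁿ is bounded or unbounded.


aₙ = 3·5ⁿ → as n→∞, aₙ→∞ (since base 5 > 1)
No finite upper bound exists
The sequence is UNBOUNDED

Unbounded (aₙ → ∞ as n → ∞)


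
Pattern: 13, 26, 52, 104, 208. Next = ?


Pattern: geometric (r=2)
Terms: 13, 26, 52, 104, 208
Next term = 416

Next term = 416


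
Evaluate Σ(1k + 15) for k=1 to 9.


Σ(1k+15) = 1·Σk + 15·n
= 1·45 + 15·9
= 45 + 135 = 180

Σ = 180


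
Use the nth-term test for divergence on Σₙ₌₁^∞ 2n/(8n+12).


lim(n→∞) 2n/(8n+12) = 2/8 = 1/4  (divide numerator and denominator by n)
lim aₙ = 1/4 ≠ 0 → series DIVERGES

Diverges (lim aₙ = 1/4 ≠ 0)


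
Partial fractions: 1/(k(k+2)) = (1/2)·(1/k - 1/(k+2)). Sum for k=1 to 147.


1/(k(k+2)) = (1/2)·(1/k - 1/(k+2)) (partial fractions)
Telescoping: Σ = (1/2)·(1 + 1/2 - 1/148 - 1/149) = 32781/44104

Sum = 32781/44104


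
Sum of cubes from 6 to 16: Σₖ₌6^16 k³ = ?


Σₖ₌6^16 k³ = [16·17/2]² − [5·6/2]²
= 18496 − 225 = 18271

Σk³ = 18271


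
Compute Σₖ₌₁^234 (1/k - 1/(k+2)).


Telescoping with gap 2: two head and two tail terms survive.
= (1 + 1/2) - (1/235 + 1/236)
= 3/2 - 1/235 - 1/236 = 82719/55460

Sum = 82719/55460


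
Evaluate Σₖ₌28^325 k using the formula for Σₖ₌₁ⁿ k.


Σₖ₌28^325 k = Σₖ₌₁^325 k − Σₖ₌₁^27 k
= 325·326/2 − 27·28/2
= 52975 − 378 = 52597

Σk = 52597


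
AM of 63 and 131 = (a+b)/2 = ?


AM = (63 + 131)/2 = 194/2 = 97

AM = 97


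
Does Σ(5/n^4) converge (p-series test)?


p-series test: Σ c/n^p converges if p > 1, diverges if p ≤ 1 (constant c > 0 doesn't affect convergence).
p = 4
4 > 1 → CONVERGES

Converges (p = 4 > 1)


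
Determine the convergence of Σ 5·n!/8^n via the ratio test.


aₙ = 5·n!/8^n
a_{n+1}/aₙ = (n+1)!/8^(n+1) × 8^n/n!  (constant 5 cancels)
= (n+1)/8
L = lim(n→∞) (n+1)/8 = ∞
L > 1 → series DIVERGES

Diverges (ratio test: L = ∞ > 1)


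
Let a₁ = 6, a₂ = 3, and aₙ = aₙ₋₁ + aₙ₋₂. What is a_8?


Computing iteratively: 6, 3, 9, 12, 21, 33, 54, 87
a_8 = 87

a_8 = 87


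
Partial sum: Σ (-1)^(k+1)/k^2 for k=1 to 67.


S = 1 - 1/4 + 1/9 - 1/16 + 1/25 - 1/36 + 1/49 - 1/64 ± ...
= 0.8226
(Full series converges to +π²/12 ≈ +0.8225)

S_67 = 0.8226


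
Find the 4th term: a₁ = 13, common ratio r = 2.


aₙ = a₁·r^(n-1)
= 13×2^3
= 13×8
= 104

a_4 = 104


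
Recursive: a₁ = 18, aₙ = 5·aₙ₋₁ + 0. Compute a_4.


Computing step by step:
a_1 = 18
a_2 = 90
a_3 = 450
a_4 = 2250


a_4 = 2250


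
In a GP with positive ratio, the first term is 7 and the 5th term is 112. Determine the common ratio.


r^(n-1) = aₙ/a₁
r^4 = 112/7 = 16
r = 16^(1/4)
= ±2; taking r > 0 gives r = 2

r = 2


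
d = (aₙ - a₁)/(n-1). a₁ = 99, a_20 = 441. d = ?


d = (aₙ - a₁)/(n-1)
= (441 - 99)/(20-1)
= 342/19 = 18

d = 18


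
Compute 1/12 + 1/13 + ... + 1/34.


Σₖ₌12^34 1/k = 1/12 + 1/13 + 1/14 + ... + 1/34
= 158603136279059/144403552893600
≈ 1.0983

Sum = 158603136279059/144403552893600 ≈ 1.0983


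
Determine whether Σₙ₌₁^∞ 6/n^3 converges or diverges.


p-series test: Σ c/n^p converges if p > 1, diverges if p ≤ 1 (constant c > 0 doesn't affect convergence).
p = 3
3 > 1 → CONVERGES

Converges (p = 3 > 1)


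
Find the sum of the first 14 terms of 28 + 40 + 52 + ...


aₙ = 28 + (14-1)×12 = 184
Sₙ = n(a₁+aₙ)/2 = 14×(28+184)/2
= 14×212/2 = 1484

S_14 = 1484


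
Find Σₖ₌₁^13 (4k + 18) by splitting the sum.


Σ(4k+18) = 4·Σk + 18·n
= 4·91 + 18·13
= 364 + 234 = 598

Σ = 598


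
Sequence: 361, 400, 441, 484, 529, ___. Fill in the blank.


Pattern: perfect squares: n²
Terms: 361, 400, 441, 484, 529
Next term = 576

Next term = 576


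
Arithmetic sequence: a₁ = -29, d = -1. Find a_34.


aₙ = a₁ + (n-1)d
= -29 + (34-1)×-1
= -29 - 33
= -62

a_34 = -62


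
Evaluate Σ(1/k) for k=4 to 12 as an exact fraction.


Σₖ₌4^12 1/k = 1/4 + 1/5 + 1/6 + 1/7 + 1/8 + 1/9 + 1/10 + 1/11 + 1/12
= 35201/27720
≈ 1.2699

Sum = 35201/27720 ≈ 1.2699


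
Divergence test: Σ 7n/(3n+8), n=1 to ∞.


lim(n→∞) 7n/(3n+8) = 7/3 = 7/3  (divide numerator and denominator by n)
lim aₙ = 7/3 ≠ 0 → series DIVERGES

Diverges (lim aₙ = 7/3 ≠ 0)


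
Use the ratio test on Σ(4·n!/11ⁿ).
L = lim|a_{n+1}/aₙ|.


aₙ = 4·n!/11^n
a_{n+1}/aₙ = (n+1)!/11^(n+1) × 11^n/n!  (constant 4 cancels)
= (n+1)/11
L = lim(n→∞) (n+1)/11 = ∞
L > 1 → series DIVERGES

Diverges (ratio test: L = ∞ > 1)


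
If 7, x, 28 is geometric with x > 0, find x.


GM = √(7×28) = √196 = 14

GM = 14


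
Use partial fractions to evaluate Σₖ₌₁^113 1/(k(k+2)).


1/(k(k+2)) = (1/2)·(1/k - 1/(k+2)) (partial fractions)
Telescoping: Σ = (1/2)·(1 + 1/2 - 1/114 - 1/115) = 4859/6555

Sum = 4859/6555


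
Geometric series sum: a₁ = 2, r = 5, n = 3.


Sₙ = 2×(5^3 - 1)/(5 - 1)
= 2×(125 - 1)/4
= 2×124/4
= 62

S_3 = 62


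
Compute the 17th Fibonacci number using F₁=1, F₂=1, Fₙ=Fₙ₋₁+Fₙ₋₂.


Fibonacci sequence: 1, 1, 2, 3, 5, 8, 13, 21, 34, 55, 89, ...
F(17) = 1597

F(17) = 1597


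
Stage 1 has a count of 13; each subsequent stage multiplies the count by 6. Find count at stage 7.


aₙ = a₁·r^(n-1)
= 13×6^6
= 13×46656
= 606528

a_7 = 606528


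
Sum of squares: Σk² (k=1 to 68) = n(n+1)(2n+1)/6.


n = 68
n(n+1)(2n+1)/6 = 68×69×137/6
= 642804/6 = 107134

Σk² = 107134


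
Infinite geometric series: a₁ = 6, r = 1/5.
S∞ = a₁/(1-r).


S∞ = a₁/(1-r) = 6/(1 - 1/5)
= 6/(4/5)
= 15/2

S∞ = 15/2


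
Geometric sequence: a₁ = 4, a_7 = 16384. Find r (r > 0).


r^(n-1) = aₙ/a₁
r^6 = 16384/4 = 4096
r = 4096^(1/6)
= ±4; taking r > 0 gives r = 4

r = 4


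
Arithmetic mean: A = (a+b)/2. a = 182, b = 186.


AM = (182 + 186)/2 = 368/2 = 184

AM = 184


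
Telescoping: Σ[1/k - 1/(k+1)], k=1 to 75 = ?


Telescoping: adjacent terms cancel.
= 1/1 - 1/76
= 1 - 1/76 = 75/76

Sum = 75/76


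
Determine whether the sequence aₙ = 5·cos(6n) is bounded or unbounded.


For all n, -1 ≤ cos(6n) ≤ 1, so -5 ≤ 5·cos(6n) ≤ 5
Lower bound: -5, Upper bound: 5
The sequence IS bounded

Bounded (-5 ≤ aₙ ≤ 5)


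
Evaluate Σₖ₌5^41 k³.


Σₖ₌5^41 k³ = [41·42/2]² − [4·5/2]²
= 741321 − 100 = 741221

Σk³ = 741221


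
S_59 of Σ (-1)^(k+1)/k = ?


S = 1 - 1/2 + 1/3 - 1/4 + 1/5 - 1/6 + 1/7 - 1/8 ± ...
= 0.7015
(Full series converges to +ln(2) ≈ +0.6931)

S_59 = 0.7015


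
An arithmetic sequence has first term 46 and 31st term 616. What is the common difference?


d = (aₙ - a₁)/(n-1)
= (616 - 46)/(31-1)
= 570/30 = 19

d = 19


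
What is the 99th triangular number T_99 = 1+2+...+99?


n(n+1)/2 = 99×100/2 = 9900/2 = 4950

Σk = 4950


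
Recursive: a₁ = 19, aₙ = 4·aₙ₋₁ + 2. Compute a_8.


Computing step by step:
a_1 = 19
a_2 = 78
a_3 = 314
a_4 = 1258
a_5 = 5034
a_6 = 20138
a_7 = 80554
a_8 = 322218


a_8 = 322218


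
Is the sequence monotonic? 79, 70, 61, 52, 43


Differences: -9, -9, -9, -9
All differences < 0 → strictly DECREASING

Monotonically decreasing


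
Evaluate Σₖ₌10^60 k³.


Σₖ₌10^60 k³ = [60·61/2]² − [9·10/2]²
= 3348900 − 2025 = 3346875

Σk³ = 3346875


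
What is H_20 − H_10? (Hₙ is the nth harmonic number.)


Σₖ₌11^20 1/k = 1/11 + 1/12 + 1/13 + 1/14 + 1/15 + 1/16 + 1/17 + 1/18 + 1/19 + 1/20
= 155685007/232792560
≈ 0.6688

Sum = 155685007/232792560 ≈ 0.6688


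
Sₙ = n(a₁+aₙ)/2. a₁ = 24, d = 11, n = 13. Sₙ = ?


aₙ = 24 + (13-1)×11 = 156
Sₙ = n(a₁+aₙ)/2 = 13×(24+156)/2
= 13×180/2 = 1170

S_13 = 1170


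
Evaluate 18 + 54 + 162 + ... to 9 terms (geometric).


Sₙ = 18×(3^9 - 1)/(3 - 1)
= 18×(19683 - 1)/2
= 18×19682/2
= 177138

S_9 = 177138


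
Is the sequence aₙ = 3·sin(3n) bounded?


For all n, -1 ≤ sin(3n) ≤ 1, so -3 ≤ 3·sin(3n) ≤ 3
Lower bound: -3, Upper bound: 3
The sequence IS bounded

Bounded (-3 ≤ aₙ ≤ 3)


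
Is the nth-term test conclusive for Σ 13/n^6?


lim(n→∞) 13/n^6 = 0
lim aₙ = 0 → nth-term test is INCONCLUSIVE
(Need other tests; this is actually a convergent p-series with p=6 > 1)

Inconclusive (lim aₙ = 0; need another test)


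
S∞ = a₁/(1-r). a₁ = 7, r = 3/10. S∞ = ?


S∞ = a₁/(1-r) = 7/(1 - 3/10)
= 7/(7/10)
= 10

S∞ = 10


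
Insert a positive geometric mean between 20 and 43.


GM = √(20×43) = √860 = 29.3258

GM = 29.3258


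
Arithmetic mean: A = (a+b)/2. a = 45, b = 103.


AM = (45 + 103)/2 = 148/2 = 74

AM = 74


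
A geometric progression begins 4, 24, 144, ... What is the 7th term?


aₙ = a₁·r^(n-1)
= 4×6^6
= 4×46656
= 186624

a_7 = 186624


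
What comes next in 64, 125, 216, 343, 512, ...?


Pattern: perfect cubes: n³
Terms: 64, 125, 216, 343, 512
Next term = 729

Next term = 729


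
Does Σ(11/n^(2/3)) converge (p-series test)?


p-series test: Σ c/n^p converges if p > 1, diverges if p ≤ 1 (constant c > 0 doesn't affect convergence).
p = 2/3
2/3 ≤ 1 → DIVERGES

Diverges (p = 2/3 ≤ 1)


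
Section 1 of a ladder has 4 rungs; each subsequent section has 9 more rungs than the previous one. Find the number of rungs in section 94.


aₙ = a₁ + (n-1)d
= 4 + (94-1)×9
= 4 + 837
= 841

a_94 = 841


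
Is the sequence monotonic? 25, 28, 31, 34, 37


Differences: 3, 3, 3, 3
All differences > 0 → strictly INCREASING

Monotonically increasing


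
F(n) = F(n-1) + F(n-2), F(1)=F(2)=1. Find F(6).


Fibonacci sequence: 1, 1, 2, 3, 5, 8
F(6) = 8

F(6) = 8


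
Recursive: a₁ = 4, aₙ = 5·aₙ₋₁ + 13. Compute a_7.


Computing step by step:
a_1 = 4
a_2 = 33
a_3 = 178
a_4 = 903
a_5 = 4528
a_6 = 22653
a_7 = 113278


a_7 = 113278


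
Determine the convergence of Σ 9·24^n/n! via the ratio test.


aₙ = 9·24^n/n!
a_{n+1}/aₙ = 24^(n+1)/(n+1)! × n!/24^n  (constant 9 cancels)
= 24/(n+1)
L = lim(n→∞) 24/(n+1) = 0
L < 1 → series CONVERGES

Converges (ratio test: L = 0 < 1)


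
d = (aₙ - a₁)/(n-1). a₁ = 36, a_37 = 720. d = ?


d = (aₙ - a₁)/(n-1)
= (720 - 36)/(37-1)
= 684/36 = 19

d = 19


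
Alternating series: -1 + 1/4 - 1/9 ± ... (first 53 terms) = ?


S = -1 + 1/4 - 1/9 + 1/16 - 1/25 + 1/36 - 1/49 + 1/64 ± ...
= -0.8226
(Full series converges to -π²/12 ≈ -0.8225)

S_53 = -0.8226


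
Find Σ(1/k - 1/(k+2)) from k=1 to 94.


Telescoping with gap 2: two head and two tail terms survive.
= (1 + 1/2) - (1/95 + 1/96)
= 3/2 - 1/95 - 1/96 = 13489/9120

Sum = 13489/9120


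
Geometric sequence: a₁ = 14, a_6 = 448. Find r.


r^(n-1) = aₙ/a₁
r^5 = 448/14 = 32
r = 32^(1/5)
= 2

r = 2


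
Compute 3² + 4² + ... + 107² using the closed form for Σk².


Σₖ₌3^107 k² = Σₖ₌₁^107 k² − Σₖ₌₁^2 k²
= 107·108·215/6 − 2·3·5/6
= 414090 − 5 = 414085

Σk² = 414085


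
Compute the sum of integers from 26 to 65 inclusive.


Σₖ₌26^65 k = Σₖ₌₁^65 k − Σₖ₌₁^25 k
= 65·66/2 − 25·26/2
= 2145 − 325 = 1820

Σk = 1820


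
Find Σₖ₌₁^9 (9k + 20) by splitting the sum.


Σ(9k+20) = 9·Σk + 20·n
= 9·45 + 20·9
= 405 + 180 = 585

Σ = 585


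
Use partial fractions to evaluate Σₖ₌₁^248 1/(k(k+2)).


1/(k(k+2)) = (1/2)·(1/k - 1/(k+2)) (partial fractions)
Telescoping: Σ = (1/2)·(1 + 1/2 - 1/249 - 1/250) = 23219/31125

Sum = 23219/31125


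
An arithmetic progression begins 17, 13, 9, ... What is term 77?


aₙ = a₁ + (n-1)d
= 17 + (77-1)×-4
= 17 - 304
= -287

a_77 = -287


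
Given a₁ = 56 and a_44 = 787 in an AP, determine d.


d = (aₙ - a₁)/(n-1)
= (787 - 56)/(44-1)
= 731/43 = 17

d = 17


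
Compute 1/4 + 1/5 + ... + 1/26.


Σₖ₌4^26 1/k = 1/4 + 1/5 + 1/6 + ... + 1/26
= 18035598467/8923714800
≈ 2.0211

Sum = 18035598467/8923714800 ≈ 2.0211


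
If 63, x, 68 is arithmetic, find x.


AM = (63 + 68)/2 = 131/2 = 65.5

AM = 65.5


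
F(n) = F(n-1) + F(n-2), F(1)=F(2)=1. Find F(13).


Fibonacci sequence: 1, 1, 2, 3, 5, 8, 13, 21, 34, 55, 89, ...
F(13) = 233

F(13) = 233


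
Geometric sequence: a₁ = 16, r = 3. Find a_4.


aₙ = a₁·r^(n-1)
= 16×3^3
= 16×27
= 432

a_4 = 432


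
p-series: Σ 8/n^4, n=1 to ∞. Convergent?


p-series test: Σ c/n^p converges if p > 1, diverges if p ≤ 1 (constant c > 0 doesn't affect convergence).
p = 4
4 > 1 → CONVERGES

Converges (p = 4 > 1)


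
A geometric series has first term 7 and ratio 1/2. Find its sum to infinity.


S∞ = a₁/(1-r) = 7/(1 - 1/2)
= 7/(1/2)
= 14

S∞ = 14


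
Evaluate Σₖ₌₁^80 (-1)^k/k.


S = -1 + 1/2 - 1/3 + 1/4 - 1/5 + 1/6 - 1/7 + 1/8 ± ...
= -0.6869
(Full series converges to -ln(2) ≈ -0.6931)

S_80 = -0.6869


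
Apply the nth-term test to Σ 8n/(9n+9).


lim(n→∞) 8n/(9n+9) = 8/9 = 8/9  (divide numerator and denominator by n)
lim aₙ = 8/9 ≠ 0 → series DIVERGES

Diverges (lim aₙ = 8/9 ≠ 0)


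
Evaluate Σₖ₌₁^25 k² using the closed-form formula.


n = 25
n(n+1)(2n+1)/6 = 25×26×51/6
= 33150/6 = 5525

Σk² = 5525


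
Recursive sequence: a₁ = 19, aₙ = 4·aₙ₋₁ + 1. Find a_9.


Computing step by step:
a_1 = 19
a_2 = 77
a_3 = 309
a_4 = 1237
a_5 = 4949
a_6 = 19797
a_7 = 79189
a_8 = 316757
a_9 = 1267029


a_9 = 1267029


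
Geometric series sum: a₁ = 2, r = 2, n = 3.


Sₙ = 2×(2^3 - 1)/(2 - 1)
= 2×(8 - 1)/1
= 2×7/1
= 14

S_3 = 14


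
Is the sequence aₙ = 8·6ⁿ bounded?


aₙ = 8·6ⁿ → as n→∞, aₙ→∞ (since base 6 > 1)
No finite upper bound exists
The sequence is UNBOUNDED

Unbounded (aₙ → ∞ as n → ∞)


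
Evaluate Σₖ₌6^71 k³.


Σₖ₌6^71 k³ = [71·72/2]² − [5·6/2]²
= 6533136 − 225 = 6532911

Σk³ = 6532911


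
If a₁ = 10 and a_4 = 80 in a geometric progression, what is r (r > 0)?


r^(n-1) = aₙ/a₁
r^3 = 80/10 = 8
r = 8^(1/3)
= 2

r = 2


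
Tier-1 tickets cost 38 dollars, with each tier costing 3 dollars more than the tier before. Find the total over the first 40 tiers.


aₙ = 38 + (40-1)×3 = 155
Sₙ = n(a₁+aₙ)/2 = 40×(38+155)/2
= 40×193/2 = 3860

S_40 = 3860


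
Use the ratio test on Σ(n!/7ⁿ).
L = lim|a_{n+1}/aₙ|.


aₙ = n!/7^n
a_{n+1}/aₙ = (n+1)!/7^(n+1) × 7^n/n!
= (n+1)/7
L = lim(n→∞) (n+1)/7 = ∞
L > 1 → series DIVERGES

Diverges (ratio test: L = ∞ > 1)


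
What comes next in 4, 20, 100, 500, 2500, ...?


Pattern: geometric (r=5)
Terms: 4, 20, 100, 500, 2500
Next term = 12500

Next term = 12500


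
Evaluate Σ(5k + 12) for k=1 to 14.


Σ(5k+12) = 5·Σk + 12·n
= 5·105 + 12·14
= 525 + 168 = 693

Σ = 693


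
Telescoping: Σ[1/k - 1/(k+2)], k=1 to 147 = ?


Telescoping with gap 2: two head and two tail terms survive.
= (1 + 1/2) - (1/148 + 1/149)
= 3/2 - 1/148 - 1/149 = 32781/22052

Sum = 32781/22052


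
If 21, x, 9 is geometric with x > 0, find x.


GM = √(21×9) = √189 = 13.7477

GM = 13.7477


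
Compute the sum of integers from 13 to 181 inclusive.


Σₖ₌13^181 k = Σₖ₌₁^181 k − Σₖ₌₁^12 k
= 181·182/2 − 12·13/2
= 16471 − 78 = 16393

Σk = 16393


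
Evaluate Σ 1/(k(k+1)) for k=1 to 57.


1/(k(k+1)) = 1/k - 1/(k+1) (partial fractions)
Telescoping: Σ = 1 - 1/58 = 57/58

Sum = 57/58


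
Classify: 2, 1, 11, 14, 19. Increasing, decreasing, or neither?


Differences: -1, 10, 3, 5
Difference at position 2 is +10 (> 0) but position 1 is -1 (< 0) — sequence both rises and falls
→ NOT monotonic

Not monotonic


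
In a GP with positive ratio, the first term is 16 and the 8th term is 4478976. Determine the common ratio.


r^(n-1) = aₙ/a₁
r^7 = 4478976/16 = 279936
r = 279936^(1/7)
= 6

r = 6


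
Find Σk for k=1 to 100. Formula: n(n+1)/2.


n(n+1)/2 = 100×101/2 = 10100/2 = 5050

Σk = 5050


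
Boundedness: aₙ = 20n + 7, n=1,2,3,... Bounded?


aₙ = 20n + 7 → as n→∞, aₙ→∞
No finite upper bound exists
The sequence is UNBOUNDED

Unbounded (aₙ → ∞ as n → ∞)


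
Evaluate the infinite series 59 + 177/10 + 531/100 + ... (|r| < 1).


S∞ = a₁/(1-r) = 59/(1 - 3/10)
= 59/(7/10)
= 590/7

S∞ = 590/7


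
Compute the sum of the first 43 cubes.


n(n+1)/2 = 43×44/2 = 946
Σk³ = 946² = 894916

Σk³ = 894916


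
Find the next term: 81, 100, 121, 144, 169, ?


Pattern: perfect squares: n²
Terms: 81, 100, 121, 144, 169
Next term = 196

Next term = 196


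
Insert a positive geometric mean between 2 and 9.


GM = √(2×9) = √18 = 4.2426

GM = 4.2426


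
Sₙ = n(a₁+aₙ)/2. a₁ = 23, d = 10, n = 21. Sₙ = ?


aₙ = 23 + (21-1)×10 = 223
Sₙ = n(a₁+aₙ)/2 = 21×(23+223)/2
= 21×246/2 = 2583

S_21 = 2583


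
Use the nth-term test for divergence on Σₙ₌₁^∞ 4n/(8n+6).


lim(n→∞) 4n/(8n+6) = 4/8 = 1/2  (divide numerator and denominator by n)
lim aₙ = 1/2 ≠ 0 → series DIVERGES

Diverges (lim aₙ = 1/2 ≠ 0)


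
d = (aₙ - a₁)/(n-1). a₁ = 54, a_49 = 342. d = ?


d = (aₙ - a₁)/(n-1)
= (342 - 54)/(49-1)
= 288/48 = 6

d = 6


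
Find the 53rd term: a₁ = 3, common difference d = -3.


aₙ = a₁ + (n-1)d
= 3 + (53-1)×-3
= 3 - 156
= -153

a_53 = -153


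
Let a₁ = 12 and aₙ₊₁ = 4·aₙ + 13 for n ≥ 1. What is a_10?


Computing step by step:
a_1 = 12
a_2 = 61
a_3 = 257
a_4 = 1041
a_5 = 4177
a_6 = 16721
a_7 = 66897
a_8 = 267601
a_9 = 1070417
a_10 = 4281681


a_10 = 4281681


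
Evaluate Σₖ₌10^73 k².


Σₖ₌10^73 k² = Σₖ₌₁^73 k² − Σₖ₌₁^9 k²
= 73·74·147/6 − 9·10·19/6
= 132349 − 285 = 132064

Σk² = 132064


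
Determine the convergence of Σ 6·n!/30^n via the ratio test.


aₙ = 6·n!/30^n
a_{n+1}/aₙ = (n+1)!/30^(n+1) × 30^n/n!  (constant 6 cancels)
= (n+1)/30
L = lim(n→∞) (n+1)/30 = ∞
L > 1 → series DIVERGES

Diverges (ratio test: L = ∞ > 1)


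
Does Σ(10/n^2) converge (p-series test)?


p-series test: Σ c/n^p converges if p > 1, diverges if p ≤ 1 (constant c > 0 doesn't affect convergence).
p = 2
2 > 1 → CONVERGES

Converges (p = 2 > 1)


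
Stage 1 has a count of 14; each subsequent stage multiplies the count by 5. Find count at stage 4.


aₙ = a₁·r^(n-1)
= 14×5^3
= 14×125
= 1750

a_4 = 1750


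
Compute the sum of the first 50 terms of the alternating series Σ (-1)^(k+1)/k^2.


S = 1 - 1/4 + 1/9 - 1/16 + 1/25 - 1/36 + 1/49 - 1/64 ± ...
= 0.8223
(Full series converges to +π²/12 ≈ +0.8225)

S_50 = 0.8223


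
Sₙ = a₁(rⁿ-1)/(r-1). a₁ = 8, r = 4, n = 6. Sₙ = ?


Sₙ = 8×(4^6 - 1)/(4 - 1)
= 8×(4096 - 1)/3
= 8×4095/3
= 10920

S_6 = 10920


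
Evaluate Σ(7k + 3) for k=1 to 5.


Σ(7k+3) = 7·Σk + 3·n
= 7·15 + 3·5
= 105 + 15 = 120

Σ = 120


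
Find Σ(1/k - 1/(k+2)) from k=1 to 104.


Telescoping with gap 2: two head and two tail terms survive.
= (1 + 1/2) - (1/105 + 1/106)
= 3/2 - 1/105 - 1/106 = 8242/5565

Sum = 8242/5565


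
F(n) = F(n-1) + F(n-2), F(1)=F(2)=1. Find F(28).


Fibonacci sequence: 1, 1, 2, 3, 5, 8, 13, 21, 34, 55, 89, ...
F(28) = 317811

F(28) = 317811


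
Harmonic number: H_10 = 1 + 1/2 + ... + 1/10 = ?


H_10 = 1/1 + 1/2 + 1/3 + 1/4 + 1/5 + 1/6 + 1/7 + 1/8 + 1/9 + 1/10
= 7381/2520
≈ 2.929

H_10 = 7381/2520 ≈ 2.929


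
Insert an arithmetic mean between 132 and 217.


AM = (132 + 217)/2 = 349/2 = 174.5

AM = 174.5


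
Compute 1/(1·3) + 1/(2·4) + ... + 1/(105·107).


1/(k(k+2)) = (1/2)·(1/k - 1/(k+2)) (partial fractions)
Telescoping: Σ = (1/2)·(1 + 1/2 - 1/106 - 1/107) = 4200/5671

Sum = 4200/5671


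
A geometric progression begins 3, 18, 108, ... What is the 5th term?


aₙ = a₁·r^(n-1)
= 3×6^4
= 3×1296
= 3888

a_5 = 3888


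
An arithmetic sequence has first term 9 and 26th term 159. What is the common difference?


d = (aₙ - a₁)/(n-1)
= (159 - 9)/(26-1)
= 150/25 = 6

d = 6


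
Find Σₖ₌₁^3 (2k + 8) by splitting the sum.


Σ(2k+8) = 2·Σk + 8·n
= 2·6 + 8·3
= 12 + 24 = 36

Σ = 36


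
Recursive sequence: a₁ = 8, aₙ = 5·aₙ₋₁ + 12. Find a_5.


Computing step by step:
a_1 = 8
a_2 = 52
a_3 = 272
a_4 = 1372
a_5 = 6872


a_5 = 6872


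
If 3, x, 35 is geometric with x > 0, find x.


GM = √(3×35) = √105 = 10.247

GM = 10.247


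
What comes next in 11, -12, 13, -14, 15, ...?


Pattern: alternating sign, magnitude arithmetic (d=1)
Terms: 11, -12, 13, -14, 15
Next term = -16

Next term = -16


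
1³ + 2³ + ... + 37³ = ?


n(n+1)/2 = 37×38/2 = 703
Σk³ = 703² = 494209

Σk³ = 494209


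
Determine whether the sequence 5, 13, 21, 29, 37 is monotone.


Differences: 8, 8, 8, 8
All differences > 0 → strictly INCREASING

Monotonically increasing


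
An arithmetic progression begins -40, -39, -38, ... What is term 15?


aₙ = a₁ + (n-1)d
= -40 + (15-1)×1
= -40 + 14
= -26

a_15 = -26


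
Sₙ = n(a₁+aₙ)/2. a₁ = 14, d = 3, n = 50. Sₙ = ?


aₙ = 14 + (50-1)×3 = 161
Sₙ = n(a₁+aₙ)/2 = 50×(14+161)/2
= 50×175/2 = 4375

S_50 = 4375


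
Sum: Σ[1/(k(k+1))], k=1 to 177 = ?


1/(k(k+1)) = 1/k - 1/(k+1) (partial fractions)
Telescoping: Σ = 1 - 1/178 = 177/178

Sum = 177/178


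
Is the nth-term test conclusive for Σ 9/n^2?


lim(n→∞) 9/n^2 = 0
lim aₙ = 0 → nth-term test is INCONCLUSIVE
(Need other tests; this is actually a convergent p-series with p=2 > 1)

Inconclusive (lim aₙ = 0; need another test)


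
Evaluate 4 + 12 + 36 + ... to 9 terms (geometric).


Sₙ = 4×(3^9 - 1)/(3 - 1)
= 4×(19683 - 1)/2
= 4×19682/2
= 39364

S_9 = 39364


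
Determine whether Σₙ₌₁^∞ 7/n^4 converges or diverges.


p-series test: Σ c/n^p converges if p > 1, diverges if p ≤ 1 (constant c > 0 doesn't affect convergence).
p = 4
4 > 1 → CONVERGES

Converges (p = 4 > 1)


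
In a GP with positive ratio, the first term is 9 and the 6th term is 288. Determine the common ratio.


r^(n-1) = aₙ/a₁
r^5 = 288/9 = 32
r = 32^(1/5)
= 2

r = 2


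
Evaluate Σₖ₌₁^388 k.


n(n+1)/2 = 388×389/2 = 150932/2 = 75466

Σk = 75466


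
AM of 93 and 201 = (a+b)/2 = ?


AM = (93 + 201)/2 = 294/2 = 147

AM = 147


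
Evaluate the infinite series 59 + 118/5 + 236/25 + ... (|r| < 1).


S∞ = a₁/(1-r) = 59/(1 - 2/5)
= 59/(3/5)
= 295/3

S∞ = 295/3


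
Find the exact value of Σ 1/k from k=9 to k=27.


Σₖ₌9^27 1/k = 1/9 + 1/10 + 1/11 + ... + 1/27
= 94255813913/80313433200
≈ 1.1736

Sum = 94255813913/80313433200 ≈ 1.1736


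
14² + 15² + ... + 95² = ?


Σₖ₌14^95 k² = Σₖ₌₁^95 k² − Σₖ₌₁^13 k²
= 95·96·191/6 − 13·14·27/6
= 290320 − 819 = 289501

Σk² = 289501


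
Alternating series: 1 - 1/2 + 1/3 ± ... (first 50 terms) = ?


S = 1 - 1/2 + 1/3 - 1/4 + 1/5 - 1/6 + 1/7 - 1/8 ± ...
= 0.6832
(Full series converges to +ln(2) ≈ +0.6931)

S_50 = 0.6832


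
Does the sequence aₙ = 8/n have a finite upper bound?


a₁ = 8, a₂ = 8/2, a₃ = 8/3, ...
0 < aₙ ≤ 8 for all n ≥ 1
Lower bound: 0, Upper bound: 8
The sequence IS bounded

Bounded (0 < aₙ ≤ 8)


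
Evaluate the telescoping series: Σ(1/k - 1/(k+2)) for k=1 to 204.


Telescoping with gap 2: two head and two tail terms survive.
= (1 + 1/2) - (1/205 + 1/206)
= 3/2 - 1/205 - 1/206 = 31467/21115

Sum = 31467/21115


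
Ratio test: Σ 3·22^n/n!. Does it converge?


aₙ = 3·22^n/n!
a_{n+1}/aₙ = 22^(n+1)/(n+1)! × n!/22^n  (constant 3 cancels)
= 22/(n+1)
L = lim(n→∞) 22/(n+1) = 0
L < 1 → series CONVERGES

Converges (ratio test: L = 0 < 1)


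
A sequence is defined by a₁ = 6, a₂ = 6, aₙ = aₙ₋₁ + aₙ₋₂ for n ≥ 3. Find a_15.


Computing iteratively: 6, 6, 12, 18, 30, 48, 78, 126, 204, 330, 534, 864, ...
a_15 = 3660

a_15 = 3660


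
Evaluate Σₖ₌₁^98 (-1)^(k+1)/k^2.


S = 1 - 1/4 + 1/9 - 1/16 + 1/25 - 1/36 + 1/49 - 1/64 ± ...
= 0.8224
(Full series converges to +π²/12 ≈ +0.8225)

S_98 = 0.8224


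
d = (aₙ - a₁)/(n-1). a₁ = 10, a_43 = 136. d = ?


d = (aₙ - a₁)/(n-1)
= (136 - 10)/(43-1)
= 126/42 = 3

d = 3


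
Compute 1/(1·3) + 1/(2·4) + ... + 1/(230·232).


1/(k(k+2)) = (1/2)·(1/k - 1/(k+2)) (partial fractions)
Telescoping: Σ = (1/2)·(1 + 1/2 - 1/231 - 1/232) = 79925/107184

Sum = 79925/107184


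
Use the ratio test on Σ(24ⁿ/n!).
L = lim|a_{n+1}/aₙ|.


aₙ = 24^n/n!
a_{n+1}/aₙ = 24^(n+1)/(n+1)! × n!/24^n
= 24/(n+1)
L = lim(n→∞) 24/(n+1) = 0
L < 1 → series CONVERGES

Converges (ratio test: L = 0 < 1)


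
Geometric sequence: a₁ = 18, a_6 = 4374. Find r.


r^(n-1) = aₙ/a₁
r^5 = 4374/18 = 243
r = 243^(1/5)
= 3

r = 3


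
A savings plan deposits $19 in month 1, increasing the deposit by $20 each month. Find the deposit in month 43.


aₙ = a₁ + (n-1)d
= 19 + (43-1)×20
= 19 + 840
= 859

a_43 = 859


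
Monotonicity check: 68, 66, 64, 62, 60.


Differences: -2, -2, -2, -2
All differences < 0 → strictly DECREASING

Monotonically decreasing


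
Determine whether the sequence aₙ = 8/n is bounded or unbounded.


a₁ = 8, a₂ = 8/2, a₃ = 8/3, ...
0 < aₙ ≤ 8 for all n ≥ 1
Lower bound: 0, Upper bound: 8
The sequence IS bounded

Bounded (0 < aₙ ≤ 8)


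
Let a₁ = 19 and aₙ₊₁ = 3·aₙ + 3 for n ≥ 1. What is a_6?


Computing step by step:
a_1 = 19
a_2 = 60
a_3 = 183
a_4 = 552
a_5 = 1659
a_6 = 4980


a_6 = 4980


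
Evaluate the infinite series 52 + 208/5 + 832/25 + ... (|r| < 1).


S∞ = a₁/(1-r) = 52/(1 - 4/5)
= 52/(1/5)
= 260

S∞ = 260


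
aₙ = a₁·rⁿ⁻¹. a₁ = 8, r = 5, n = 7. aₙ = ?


aₙ = a₁·r^(n-1)
= 8×5^6
= 8×15625
= 125000

a_7 = 125000


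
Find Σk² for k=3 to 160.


Σₖ₌3^160 k² = Σₖ₌₁^160 k² − Σₖ₌₁^2 k²
= 160·161·321/6 − 2·3·5/6
= 1378160 − 5 = 1378155

Σk² = 1378155


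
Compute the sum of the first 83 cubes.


n(n+1)/2 = 83×84/2 = 3486
Σk³ = 3486² = 12152196

Σk³ = 12152196


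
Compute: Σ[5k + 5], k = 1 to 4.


Σ(5k+5) = 5·Σk + 5·n
= 5·10 + 5·4
= 50 + 20 = 70

Σ = 70


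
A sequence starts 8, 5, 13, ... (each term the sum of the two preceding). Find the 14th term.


Computing iteratively: 8, 5, 13, 18, 31, 49, 80, 129, 209, 338, 547, 885, ...
a_14 = 2317

a_14 = 2317


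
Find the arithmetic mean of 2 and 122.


AM = (2 + 122)/2 = 124/2 = 62

AM = 62


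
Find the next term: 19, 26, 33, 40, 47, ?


Pattern: arithmetic (d=7)
Terms: 19, 26, 33, 40, 47
Next term = 54

Next term = 54


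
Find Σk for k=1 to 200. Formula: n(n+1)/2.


n(n+1)/2 = 200×201/2 = 40200/2 = 20100

Σk = 20100


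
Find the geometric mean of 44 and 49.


GM = √(44×49) = √2156 = 46.4327

GM = 46.4327


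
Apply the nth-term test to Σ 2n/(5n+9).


lim(n→∞) 2n/(5n+9) = 2/5 = 2/5  (divide numerator and denominator by n)
lim aₙ = 2/5 ≠ 0 → series DIVERGES

Diverges (lim aₙ = 2/5 ≠ 0)


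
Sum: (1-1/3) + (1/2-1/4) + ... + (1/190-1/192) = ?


Telescoping with gap 2: two head and two tail terms survive.
= (1 + 1/2) - (1/191 + 1/192)
= 3/2 - 1/191 - 1/192 = 54625/36672

Sum = 54625/36672


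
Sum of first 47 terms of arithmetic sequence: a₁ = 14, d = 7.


aₙ = 14 + (47-1)×7 = 336
Sₙ = n(a₁+aₙ)/2 = 47×(14+336)/2
= 47×350/2 = 8225

S_47 = 8225


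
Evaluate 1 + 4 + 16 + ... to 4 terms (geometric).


Sₙ = 1×(4^4 - 1)/(4 - 1)
= 1×(256 - 1)/3
= 1×255/3
= 85

S_4 = 85


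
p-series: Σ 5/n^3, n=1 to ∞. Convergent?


p-series test: Σ c/n^p converges if p > 1, diverges if p ≤ 1 (constant c > 0 doesn't affect convergence).
p = 3
3 > 1 → CONVERGES

Converges (p = 3 > 1)


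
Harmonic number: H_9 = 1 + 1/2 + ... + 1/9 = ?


H_9 = 1/1 + 1/2 + 1/3 + 1/4 + 1/5 + 1/6 + 1/7 + 1/8 + 1/9
= 7129/2520
≈ 2.829

H_9 = 7129/2520 ≈ 2.829


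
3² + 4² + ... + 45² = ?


Σₖ₌3^45 k² = Σₖ₌₁^45 k² − Σₖ₌₁^2 k²
= 45·46·91/6 − 2·3·5/6
= 31395 − 5 = 31390

Σk² = 31390


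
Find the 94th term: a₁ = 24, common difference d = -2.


aₙ = a₁ + (n-1)d
= 24 + (94-1)×-2
= 24 - 186
= -162

a_94 = -162


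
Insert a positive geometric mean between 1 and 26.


GM = √(1×26) = √26 = 5.099

GM = 5.099


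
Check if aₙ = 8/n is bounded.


a₁ = 8, a₂ = 8/2, a₃ = 8/3, ...
0 < aₙ ≤ 8 for all n ≥ 1
Lower bound: 0, Upper bound: 8
The sequence IS bounded

Bounded (0 < aₙ ≤ 8)


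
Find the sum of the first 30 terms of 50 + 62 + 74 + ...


aₙ = 50 + (30-1)×12 = 398
Sₙ = n(a₁+aₙ)/2 = 30×(50+398)/2
= 30×448/2 = 6720

S_30 = 6720


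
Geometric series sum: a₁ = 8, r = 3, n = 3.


Sₙ = 8×(3^3 - 1)/(3 - 1)
= 8×(27 - 1)/2
= 8×26/2
= 104

S_3 = 104


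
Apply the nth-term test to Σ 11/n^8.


lim(n→∞) 11/n^8 = 0
lim aₙ = 0 → nth-term test is INCONCLUSIVE
(Need other tests; this is actually a convergent p-series with p=8 > 1)

Inconclusive (lim aₙ = 0; need another test)


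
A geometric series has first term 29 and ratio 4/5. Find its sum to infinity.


S∞ = a₁/(1-r) = 29/(1 - 4/5)
= 29/(1/5)
= 145

S∞ = 145


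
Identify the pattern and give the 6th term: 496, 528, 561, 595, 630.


Pattern: triangular numbers: n(n+1)/2
Terms: 496, 528, 561, 595, 630
Next term = 666

Next term = 666


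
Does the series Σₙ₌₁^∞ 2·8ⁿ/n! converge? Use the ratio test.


aₙ = 2·8^n/n!
a_{n+1}/aₙ = 8^(n+1)/(n+1)! × n!/8^n  (constant 2 cancels)
= 8/(n+1)
L = lim(n→∞) 8/(n+1) = 0
L < 1 → series CONVERGES

Converges (ratio test: L = 0 < 1)


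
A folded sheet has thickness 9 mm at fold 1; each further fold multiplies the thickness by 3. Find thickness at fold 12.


aₙ = a₁·r^(n-1)
= 9×3^11
= 9×177147
= 1594323

a_12 = 1594323


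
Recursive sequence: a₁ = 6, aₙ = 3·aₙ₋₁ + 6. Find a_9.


Computing step by step:
a_1 = 6
a_2 = 24
a_3 = 78
a_4 = 240
a_5 = 726
a_6 = 2184
a_7 = 6558
a_8 = 19680
a_9 = 59046


a_9 = 59046


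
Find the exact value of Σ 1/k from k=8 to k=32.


Σₖ₌8^32 1/k = 1/8 + 1/9 + 1/10 + ... + 1/32
= 211643342048519/144403552893600
≈ 1.4656

Sum = 211643342048519/144403552893600 ≈ 1.4656


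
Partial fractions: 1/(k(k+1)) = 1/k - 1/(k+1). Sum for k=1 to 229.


1/(k(k+1)) = 1/k - 1/(k+1) (partial fractions)
Telescoping: Σ = 1 - 1/230 = 229/230

Sum = 229/230


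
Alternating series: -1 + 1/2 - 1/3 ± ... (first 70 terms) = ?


S = -1 + 1/2 - 1/3 + 1/4 - 1/5 + 1/6 - 1/7 + 1/8 ± ...
= -0.6861
(Full series converges to -ln(2) ≈ -0.6931)

S_70 = -0.6861


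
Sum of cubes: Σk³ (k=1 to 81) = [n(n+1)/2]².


n(n+1)/2 = 81×82/2 = 3321
Σk³ = 3321² = 11029041

Σk³ = 11029041


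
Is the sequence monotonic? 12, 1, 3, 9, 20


Differences: -11, 2, 6, 11
Difference at position 2 is +2 (> 0) but position 1 is -11 (< 0) — sequence both rises and falls
→ NOT monotonic

Not monotonic


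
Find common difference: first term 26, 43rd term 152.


d = (aₙ - a₁)/(n-1)
= (152 - 26)/(43-1)
= 126/42 = 3

d = 3


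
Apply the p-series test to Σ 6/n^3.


p-series test: Σ c/n^p converges if p > 1, diverges if p ≤ 1 (constant c > 0 doesn't affect convergence).
p = 3
3 > 1 → CONVERGES

Converges (p = 3 > 1)


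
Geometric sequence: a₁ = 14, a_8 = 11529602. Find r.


r^(n-1) = aₙ/a₁
r^7 = 11529602/14 = 823543
r = 823543^(1/7)
= 7

r = 7


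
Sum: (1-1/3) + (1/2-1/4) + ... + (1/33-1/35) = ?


Telescoping with gap 2: two head and two tail terms survive.
= (1 + 1/2) - (1/34 + 1/35)
= 3/2 - 1/34 - 1/35 = 858/595

Sum = 858/595


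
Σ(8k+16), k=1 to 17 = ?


Σ(8k+16) = 8·Σk + 16·n
= 8·153 + 16·17
= 1224 + 272 = 1496

Σ = 1496
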